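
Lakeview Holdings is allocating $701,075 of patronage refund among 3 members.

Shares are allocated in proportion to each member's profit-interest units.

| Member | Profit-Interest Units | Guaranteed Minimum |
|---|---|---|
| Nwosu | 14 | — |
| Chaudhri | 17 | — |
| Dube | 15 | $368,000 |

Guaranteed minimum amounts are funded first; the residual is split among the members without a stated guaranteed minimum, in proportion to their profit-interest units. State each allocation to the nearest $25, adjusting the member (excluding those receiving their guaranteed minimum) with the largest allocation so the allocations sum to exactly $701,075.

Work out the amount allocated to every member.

Fund the minimums — Dube $368,000. Remaining pool $333,075.
Remaining pool split over remaining profit-interest units 31: Nwosu 150,420.97 → $150,425; Chaudhri 182,654.03 → $182,650.

Nwosu: $150,425; Chaudhri: $182,650; Dube: $368,000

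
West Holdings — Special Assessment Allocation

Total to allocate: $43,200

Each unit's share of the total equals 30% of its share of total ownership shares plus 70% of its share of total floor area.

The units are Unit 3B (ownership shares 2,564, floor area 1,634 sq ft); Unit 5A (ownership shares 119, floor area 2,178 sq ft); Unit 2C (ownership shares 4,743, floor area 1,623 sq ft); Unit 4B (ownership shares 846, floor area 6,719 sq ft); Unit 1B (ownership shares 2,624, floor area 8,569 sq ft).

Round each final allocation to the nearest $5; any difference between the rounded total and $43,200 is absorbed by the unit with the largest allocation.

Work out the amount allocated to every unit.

Ownership shares total 10,896; floor area total 20,723.
Blended shares (30% ownership shares + 70% floor area): Unit 3B 0.1258; Unit 5A 0.0768; Unit 2C 0.1854; Unit 4B 0.2503; Unit 1B 0.3617.
Raw shares: Unit 3B 5,434.10; Unit 5A 3,319.78; Unit 2C 8,009.81; Unit 4B 10,810.94; Unit 1B 15,625.35.
After rounding ($5): Unit 3B $5,435; Unit 5A $3,320; Unit 2C $8,010; Unit 4B $10,810; Unit 1B $15,625. Sum = $43,200.
Rounded total matches; no reconciliation needed.

Unit 3B: $5,435 · Unit 5A: $3,320 · Unit 2C: $8,010 · Unit 4B: $10,810 · Unit 1B: $15,625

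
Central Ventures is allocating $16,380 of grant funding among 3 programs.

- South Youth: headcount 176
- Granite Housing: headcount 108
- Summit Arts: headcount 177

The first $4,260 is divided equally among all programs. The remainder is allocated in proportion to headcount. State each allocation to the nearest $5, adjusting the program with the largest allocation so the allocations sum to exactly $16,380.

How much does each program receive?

First tranche $4,260 split equally: $1,420 each.
Remainder $12,120 by headcount (total 461): South Youth 4,627.16 → $4,625; Granite Housing 2,839.39 → $2,840; Summit Arts 4,653.45 → $4,655.
Totals: South Youth $1,420 + $4,625 = $6,045; Granite Housing $1,420 + $2,840 = $4,260; Summit Arts $1,420 + $4,655 = $6,075.

South Youth: $6,045; Granite Housing: $4,260; Summit Arts: $6,075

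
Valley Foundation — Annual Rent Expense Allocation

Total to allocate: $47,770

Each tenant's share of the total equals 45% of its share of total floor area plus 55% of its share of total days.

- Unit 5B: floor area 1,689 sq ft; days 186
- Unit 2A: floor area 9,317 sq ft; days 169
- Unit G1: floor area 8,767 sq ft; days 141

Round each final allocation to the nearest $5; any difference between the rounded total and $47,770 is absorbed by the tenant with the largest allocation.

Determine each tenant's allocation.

Unit 5B: $11,690 | Unit 2A: $19,080 | Unit G1: $17,000

Totals — floor area 19,773, days 496.
Blended shares (45% floor area + 55% days): Unit 5B 0.2447; Unit 2A 0.3994; Unit G1 0.3559.
Raw shares: Unit 5B 11,688.78; Unit 2A 19,081.17; Unit G1 17,000.05.
At nearest $5: Unit 5B $11,690; Unit 2A $19,080; Unit G1 $17,000. Sum = $47,770.
Sum already equals the total — no adjustment.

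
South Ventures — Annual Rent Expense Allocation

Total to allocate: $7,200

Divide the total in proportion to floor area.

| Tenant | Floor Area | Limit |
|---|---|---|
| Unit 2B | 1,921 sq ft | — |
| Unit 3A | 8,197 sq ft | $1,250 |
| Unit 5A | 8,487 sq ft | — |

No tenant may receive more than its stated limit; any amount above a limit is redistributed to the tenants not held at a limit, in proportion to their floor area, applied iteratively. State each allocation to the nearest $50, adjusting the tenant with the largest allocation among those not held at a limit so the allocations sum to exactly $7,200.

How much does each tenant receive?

Sum of floor area: 18,605.
Proportional shares (ignoring caps): Unit 2B 743.41; Unit 3A 3,172.18; Unit 5A 3,284.41.
Held at cap: Unit 3A ($1,250); balance $5,950 reallocated over remaining floor area 10,408.
Redistributed shares: Unit 2B 1,098.19 → $1,100; Unit 5A 4,851.81 → $4,850.

Unit 2B: $1,100 · Unit 3A: $1,250 · Unit 5A: $4,850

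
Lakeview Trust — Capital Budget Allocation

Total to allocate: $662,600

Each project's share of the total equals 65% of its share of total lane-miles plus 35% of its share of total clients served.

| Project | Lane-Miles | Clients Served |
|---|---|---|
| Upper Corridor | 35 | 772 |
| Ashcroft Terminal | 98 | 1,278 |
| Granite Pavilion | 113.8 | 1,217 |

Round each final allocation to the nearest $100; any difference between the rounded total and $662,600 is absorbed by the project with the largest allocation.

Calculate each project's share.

Totals — lane-miles 246.8, clients served 3,267.
Combined weights (65% lane-miles + 35% clients served): Upper Corridor 0.1749; Ashcroft Terminal 0.3950; Granite Pavilion 0.4301.
Pro-rata amounts: Upper Corridor 115,879.30; Ashcroft Terminal 261,739.14; Granite Pavilion 284,981.56.
After rounding ($100): Upper Corridor $115,900; Ashcroft Terminal $261,700; Granite Pavilion $285,000. Sum = $662,600.
No rounding difference to absorb.

Upper Corridor: $115,900 · Ashcroft Terminal: $261,700 · Granite Pavilion: $285,000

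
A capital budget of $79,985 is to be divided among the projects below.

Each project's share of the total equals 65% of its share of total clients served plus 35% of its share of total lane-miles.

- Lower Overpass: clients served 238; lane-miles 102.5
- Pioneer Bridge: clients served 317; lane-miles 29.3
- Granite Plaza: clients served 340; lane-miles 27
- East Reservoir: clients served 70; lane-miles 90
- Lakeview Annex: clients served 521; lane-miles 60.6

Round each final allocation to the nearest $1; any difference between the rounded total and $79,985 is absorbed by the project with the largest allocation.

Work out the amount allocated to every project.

Lower Overpass: $17,601 · Pioneer Bridge: $13,742 · Granite Plaza: $14,338 · East Reservoir: $10,592 · Lakeview Annex: $23,712

Clients served total 1,486; lane-miles total 309.4.
Combined weights (65% clients served + 35% lane-miles): Lower Overpass 0.2201; Pioneer Bridge 0.1718; Granite Plaza 0.1793; East Reservoir 0.1324; Lakeview Annex 0.2964.
Pro-rata amounts: Lower Overpass 17,601.12; Pioneer Bridge 13,741.87; Granite Plaza 14,338.46; East Reservoir 10,592.34; Lakeview Annex 23,711.21.
At nearest $1: Lower Overpass $17,601; Pioneer Bridge $13,742; Granite Plaza $14,338; East Reservoir $10,592; Lakeview Annex $23,711. Sum = $79,984.
Difference $79,985 − $79,984 = +$1 applied to largest allocation (Lakeview Annex): Lakeview Annex becomes $23,712.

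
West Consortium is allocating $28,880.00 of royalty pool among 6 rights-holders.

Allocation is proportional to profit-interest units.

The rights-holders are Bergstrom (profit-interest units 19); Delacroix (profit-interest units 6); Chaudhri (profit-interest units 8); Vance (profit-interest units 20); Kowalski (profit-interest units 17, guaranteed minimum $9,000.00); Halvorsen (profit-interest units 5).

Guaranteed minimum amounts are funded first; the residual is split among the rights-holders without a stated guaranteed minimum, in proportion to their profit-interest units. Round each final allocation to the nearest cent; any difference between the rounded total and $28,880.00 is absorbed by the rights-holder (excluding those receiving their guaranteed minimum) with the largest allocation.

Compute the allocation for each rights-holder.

Guaranteed amounts: Kowalski $9,000.00. Residual $19,880.00.
Residual split over remaining profit-interest units 58: Bergstrom 6,512.4138 → $6,512.41; Delacroix 2,056.5517 → $2,056.55; Chaudhri 2,742.0690 → $2,742.07; Vance 6,855.1724 → $6,855.17; Halvorsen 1,713.7931 → $1,713.79.
Rounding difference +$0.01 applied to Vance → $6,855.18.

Bergstrom: $6,512.41 · Delacroix: $2,056.55 · Chaudhri: $2,742.07 · Vance: $6,855.18 · Kowalski: $9,000.00 · Halvorsen: $1,713.79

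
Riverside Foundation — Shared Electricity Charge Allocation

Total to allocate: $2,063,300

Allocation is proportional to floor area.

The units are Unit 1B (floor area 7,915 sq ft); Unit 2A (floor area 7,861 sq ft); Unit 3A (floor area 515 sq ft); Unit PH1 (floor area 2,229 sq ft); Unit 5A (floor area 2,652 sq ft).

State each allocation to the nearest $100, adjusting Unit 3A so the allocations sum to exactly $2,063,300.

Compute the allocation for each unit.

Total floor area = 21,172.
Unrounded shares: Unit 1B 7,915/21,172 × $2,063,300 = 771,349.87; Unit 2A 7,861/21,172 × $2,063,300 = 766,087.35; Unit 3A 515/21,172 × $2,063,300 = 50,188.91; Unit PH1 2,229/21,172 × $2,063,300 = 217,225.38; Unit 5A 2,652/21,172 × $2,063,300 = 258,448.50.
Rounded to nearest $100: Unit 1B $771,300; Unit 2A $766,100; Unit 3A $50,200; Unit PH1 $217,200; Unit 5A $258,400. Sum = $2,063,200.
Difference $2,063,300 − $2,063,200 = +$100 applied to Unit 3A: Unit 3A becomes $50,300.

Unit 1B: $771,300 · Unit 2A: $766,100 · Unit 3A: $50,300 · Unit PH1: $217,200 · Unit 5A: $258,400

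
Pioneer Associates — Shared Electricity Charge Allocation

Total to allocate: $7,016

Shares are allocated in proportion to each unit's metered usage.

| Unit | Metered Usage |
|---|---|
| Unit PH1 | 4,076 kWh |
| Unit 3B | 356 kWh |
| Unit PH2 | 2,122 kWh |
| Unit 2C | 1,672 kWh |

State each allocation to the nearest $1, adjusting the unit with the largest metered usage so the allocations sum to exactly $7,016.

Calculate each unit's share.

Combined metered usage = 4,076 + 356 + 2,122 + 1,672 = 8,226.
Raw shares: Unit PH1 3,476.44; Unit 3B 303.63; Unit PH2 1,809.87; Unit 2C 1,426.06.
At nearest $1: Unit PH1 $3,476; Unit 3B $304; Unit PH2 $1,810; Unit 2C $1,426. Sum = $7,016.
Rounded total matches; no reconciliation needed.

Unit PH1: $3,476 | Unit 3B: $304 | Unit PH2: $1,810 | Unit 2C: $1,426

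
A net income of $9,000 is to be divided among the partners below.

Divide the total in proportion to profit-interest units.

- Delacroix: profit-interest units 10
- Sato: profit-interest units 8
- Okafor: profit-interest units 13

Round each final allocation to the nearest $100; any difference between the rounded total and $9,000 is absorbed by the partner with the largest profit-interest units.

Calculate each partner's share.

Delacroix: $2,900 · Sato: $2,300 · Okafor: $3,800

Sum of profit-interest units: 10 + 8 + 13 = 31.
Raw shares: Delacroix 2,903.23; Sato 2,322.58; Okafor 3,774.19.
At nearest $100: Delacroix $2,900; Sato $2,300; Okafor $3,800. Sum = $9,000.
Sum already equals the total — no adjustment.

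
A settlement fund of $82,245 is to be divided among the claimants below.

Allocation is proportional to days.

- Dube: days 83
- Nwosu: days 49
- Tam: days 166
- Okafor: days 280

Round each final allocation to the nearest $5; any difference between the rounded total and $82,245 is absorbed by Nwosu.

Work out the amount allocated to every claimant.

Dube: $11,810 · Nwosu: $6,975 · Tam: $23,620 · Okafor: $39,840

Combined days = 578.
Pro-rata amounts: Dube 83/578 × $82,245 = 11,810.27; Nwosu 49/578 × $82,245 = 6,972.33; Tam 166/578 × $82,245 = 23,620.54; Okafor 280/578 × $82,245 = 39,841.87.
Rounded to nearest $5: Dube $11,810; Nwosu $6,970; Tam $23,620; Okafor $39,840. Sum = $82,240.
Difference $82,245 − $82,240 = +$5 applied to Nwosu: Nwosu becomes $6,975.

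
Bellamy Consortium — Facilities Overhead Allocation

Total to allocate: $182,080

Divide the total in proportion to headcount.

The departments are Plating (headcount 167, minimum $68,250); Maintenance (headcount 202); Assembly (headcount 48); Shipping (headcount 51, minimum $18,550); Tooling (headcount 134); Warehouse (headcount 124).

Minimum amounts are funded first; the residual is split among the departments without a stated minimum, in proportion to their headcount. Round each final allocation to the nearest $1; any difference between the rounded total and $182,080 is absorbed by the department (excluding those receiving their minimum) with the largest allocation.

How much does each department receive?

Fund the minimums — Plating $68,250; Shipping $18,550. Residual $95,280.
Residual split over remaining headcount 508: Maintenance 37,886.93 → $37,887; Assembly 9,002.83 → $9,003; Tooling 25,132.91 → $25,133; Warehouse 23,257.32 → $23,257.

Plating: $68,250; Maintenance: $37,887; Assembly: $9,003; Shipping: $18,550; Tooling: $25,133; Warehouse: $23,257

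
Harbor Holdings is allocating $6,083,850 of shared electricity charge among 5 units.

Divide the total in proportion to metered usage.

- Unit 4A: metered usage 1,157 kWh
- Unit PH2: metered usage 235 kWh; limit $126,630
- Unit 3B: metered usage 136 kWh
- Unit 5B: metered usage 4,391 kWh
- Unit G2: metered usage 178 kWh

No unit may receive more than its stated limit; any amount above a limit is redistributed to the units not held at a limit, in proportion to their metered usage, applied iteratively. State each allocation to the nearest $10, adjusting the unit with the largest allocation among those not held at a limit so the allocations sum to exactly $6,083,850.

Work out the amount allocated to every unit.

Sum of metered usage: 6,097.
Pro-rata shares before constraints: Unit 4A 1,154,504.58; Unit PH2 234,493.15; Unit 3B 135,706.68; Unit 5B 4,381,529.50; Unit G2 177,616.09.
Capped: Unit PH2 ($126,630); remaining pool $5,957,220 reallocated over remaining metered usage 5,862.
Remaining shares: Unit 4A 1,175,793.85 → $1,175,790; Unit 3B 138,209.13 → $138,210; Unit 5B 4,462,325.66 → $4,462,330; Unit G2 180,891.36 → $180,890.

Unit 4A: $1,175,790 · Unit PH2: $126,630 · Unit 3B: $138,210 · Unit 5B: $4,462,330 · Unit G2: $180,890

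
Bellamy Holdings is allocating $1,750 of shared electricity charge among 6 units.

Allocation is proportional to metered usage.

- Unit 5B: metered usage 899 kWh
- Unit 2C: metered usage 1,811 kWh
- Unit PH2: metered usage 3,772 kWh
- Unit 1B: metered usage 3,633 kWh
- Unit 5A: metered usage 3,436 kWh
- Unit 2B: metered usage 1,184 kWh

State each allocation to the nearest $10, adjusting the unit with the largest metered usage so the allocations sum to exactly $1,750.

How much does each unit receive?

Unit 5B: $110; Unit 2C: $220; Unit PH2: $440; Unit 1B: $430; Unit 5A: $410; Unit 2B: $140

Combined metered usage = 14,735.
Proportional shares: Unit 5B 899/14,735 × $1,750 = 106.77; Unit 2C 1,811/14,735 × $1,750 = 215.08; Unit PH2 3,772/14,735 × $1,750 = 447.98; Unit 1B 3,633/14,735 × $1,750 = 431.47; Unit 5A 3,436/14,735 × $1,750 = 408.08; Unit 2B 1,184/14,735 × $1,750 = 140.62.
Rounded to nearest $10: Unit 5B $110; Unit 2C $220; Unit PH2 $450; Unit 1B $430; Unit 5A $410; Unit 2B $140. Sum = $1,760.
Difference $1,750 − $1,760 = −$10 applied to largest metered usage (Unit PH2): Unit PH2 becomes $440.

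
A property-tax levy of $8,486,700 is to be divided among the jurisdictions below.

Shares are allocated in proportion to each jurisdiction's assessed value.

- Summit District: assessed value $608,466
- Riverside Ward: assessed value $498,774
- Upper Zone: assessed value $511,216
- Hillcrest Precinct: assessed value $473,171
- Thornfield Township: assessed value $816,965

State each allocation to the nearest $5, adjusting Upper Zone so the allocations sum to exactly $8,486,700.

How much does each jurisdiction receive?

Assessed value total: 2,908,592.
Pro-rata amounts: Summit District 608,466/2,908,592 × $8,486,700 = 1,775,384.24; Riverside Ward 498,774/2,908,592 × $8,486,700 = 1,455,324.54; Upper Zone 511,216/2,908,592 × $8,486,700 = 1,491,627.85; Hillcrest Precinct 473,171/2,908,592 × $8,486,700 = 1,380,620.01; Thornfield Township 816,965/2,908,592 × $8,486,700 = 2,383,743.36.
After rounding ($5): Summit District $1,775,385; Riverside Ward $1,455,325; Upper Zone $1,491,630; Hillcrest Precinct $1,380,620; Thornfield Township $2,383,745. Sum = $8,486,705.
Difference $8,486,700 − $8,486,705 = −$5 applied to Upper Zone: Upper Zone becomes $1,491,625.

Summit District: $1,775,385 | Riverside Ward: $1,455,325 | Upper Zone: $1,491,625 | Hillcrest Precinct: $1,380,620 | Thornfield Township: $2,383,745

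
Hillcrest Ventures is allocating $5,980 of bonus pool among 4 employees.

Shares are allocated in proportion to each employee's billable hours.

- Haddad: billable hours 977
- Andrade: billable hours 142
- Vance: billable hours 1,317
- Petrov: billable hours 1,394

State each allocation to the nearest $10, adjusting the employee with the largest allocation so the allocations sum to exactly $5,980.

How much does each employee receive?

Combined billable hours = 3,830.
Proportional shares: Haddad 977/3,830 × $5,980 = 1,525.45; Andrade 142/3,830 × $5,980 = 221.71; Vance 1,317/3,830 × $5,980 = 2,056.31; Petrov 1,394/3,830 × $5,980 = 2,176.53.
At nearest $10: Haddad $1,530; Andrade $220; Vance $2,060; Petrov $2,180. Sum = $5,990.
Difference $5,980 − $5,990 = −$10 applied to largest allocation (Petrov): Petrov becomes $2,170.

Haddad: $1,530; Andrade: $220; Vance: $2,060; Petrov: $2,170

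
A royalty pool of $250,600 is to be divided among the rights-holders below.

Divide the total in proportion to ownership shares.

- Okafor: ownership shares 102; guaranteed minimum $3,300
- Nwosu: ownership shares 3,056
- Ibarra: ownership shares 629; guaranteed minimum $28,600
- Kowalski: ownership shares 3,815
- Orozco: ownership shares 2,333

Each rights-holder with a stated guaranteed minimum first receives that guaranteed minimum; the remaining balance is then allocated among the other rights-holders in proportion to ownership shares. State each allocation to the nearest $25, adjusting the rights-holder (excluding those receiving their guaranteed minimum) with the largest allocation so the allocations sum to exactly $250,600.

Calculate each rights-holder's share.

Okafor: $3,300 · Nwosu: $72,625 · Ibarra: $28,600 · Kowalski: $90,650 · Orozco: $55,425

Minimums first: Okafor $3,300; Ibarra $28,600. Residual $218,700.
Residual split over remaining ownership shares 9,204: Nwosu 72,614.86 → $72,625; Kowalski 90,649.77 → $90,650; Orozco 55,435.37 → $55,425.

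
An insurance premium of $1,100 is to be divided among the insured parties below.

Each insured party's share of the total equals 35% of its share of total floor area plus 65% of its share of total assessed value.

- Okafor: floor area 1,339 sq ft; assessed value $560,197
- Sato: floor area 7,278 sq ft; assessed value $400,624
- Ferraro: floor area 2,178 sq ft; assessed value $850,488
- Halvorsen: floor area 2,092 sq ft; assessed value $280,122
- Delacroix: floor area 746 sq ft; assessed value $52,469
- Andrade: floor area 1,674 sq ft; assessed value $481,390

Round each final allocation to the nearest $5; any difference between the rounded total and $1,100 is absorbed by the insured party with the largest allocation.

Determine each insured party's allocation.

Totals — floor area 15,307, assessed value 2,625,290.
Composite weights (35% floor area + 65% assessed value): Okafor 0.1693; Sato 0.2656; Ferraro 0.2604; Halvorsen 0.1172; Delacroix 0.0300; Andrade 0.1575.
Pro-rata amounts: Okafor 186.25; Sato 292.17; Ferraro 286.41; Halvorsen 128.91; Delacroix 33.05; Andrade 173.21.
At nearest $5: Okafor $185; Sato $290; Ferraro $285; Halvorsen $130; Delacroix $35; Andrade $175. Sum = $1,100.
Sum already equals the total — no adjustment.

Okafor: $185; Sato: $290; Ferraro: $285; Halvorsen: $130; Delacroix: $35; Andrade: $175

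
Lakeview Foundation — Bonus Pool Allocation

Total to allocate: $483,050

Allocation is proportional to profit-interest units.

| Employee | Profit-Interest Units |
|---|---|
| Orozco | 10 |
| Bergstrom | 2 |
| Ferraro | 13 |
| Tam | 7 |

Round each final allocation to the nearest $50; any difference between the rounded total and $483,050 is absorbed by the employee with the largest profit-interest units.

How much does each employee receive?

Profit-interest units total: 10 + 2 + 13 + 7 = 32.
Pro-rata amounts: Orozco 150,953.12; Bergstrom 30,190.62; Ferraro 196,239.06; Tam 105,667.19.
Rounded to nearest $50: Orozco $150,950; Bergstrom $30,200; Ferraro $196,250; Tam $105,650. Sum = $483,050.
Sum already equals the total — no adjustment.

Orozco: $150,950 | Bergstrom: $30,200 | Ferraro: $196,250 | Tam: $105,650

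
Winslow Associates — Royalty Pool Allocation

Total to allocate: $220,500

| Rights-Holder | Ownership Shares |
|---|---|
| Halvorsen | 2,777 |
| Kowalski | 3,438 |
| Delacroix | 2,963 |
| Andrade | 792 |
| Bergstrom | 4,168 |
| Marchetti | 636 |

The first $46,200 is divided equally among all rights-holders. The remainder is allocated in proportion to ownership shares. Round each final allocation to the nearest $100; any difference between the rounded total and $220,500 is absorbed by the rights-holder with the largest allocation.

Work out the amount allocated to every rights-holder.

Equal tier: $46,200 ÷ 6 = $7,700 apiece.
Remainder $174,300 by ownership shares (total 14,774): Halvorsen 32,762.36 → $32,800; Kowalski 40,560.67 → $40,600; Delacroix 34,956.74 → $35,000; Andrade 9,343.82 → $9,300; Bergstrom 49,173.03 → $49,200; Marchetti 7,503.37 → $7,500.
Rounding difference −$100 on remainder applied to Bergstrom.
Totals: Halvorsen $7,700 + $32,800 = $40,500; Kowalski $7,700 + $40,600 = $48,300; Delacroix $7,700 + $35,000 = $42,700; Andrade $7,700 + $9,300 = $17,000; Bergstrom $7,700 + $49,100 = $56,800; Marchetti $7,700 + $7,500 = $15,200.

Halvorsen: $40,500 | Kowalski: $48,300 | Delacroix: $42,700 | Andrade: $17,000 | Bergstrom: $56,800 | Marchetti: $15,200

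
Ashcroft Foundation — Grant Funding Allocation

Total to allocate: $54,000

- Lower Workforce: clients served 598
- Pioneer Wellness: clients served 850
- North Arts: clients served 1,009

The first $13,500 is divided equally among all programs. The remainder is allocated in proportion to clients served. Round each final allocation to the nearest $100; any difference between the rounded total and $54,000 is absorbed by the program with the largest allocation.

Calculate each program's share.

First tranche $13,500 split equally: $4,500 each.
Remainder $40,500 by clients served (total 2,457): Lower Workforce 9,857.14 → $9,900; Pioneer Wellness 14,010.99 → $14,000; North Arts 16,631.87 → $16,600.
Totals: Lower Workforce $4,500 + $9,900 = $14,400; Pioneer Wellness $4,500 + $14,000 = $18,500; North Arts $4,500 + $16,600 = $21,100.

Lower Workforce: $14,400 · Pioneer Wellness: $18,500 · North Arts: $21,100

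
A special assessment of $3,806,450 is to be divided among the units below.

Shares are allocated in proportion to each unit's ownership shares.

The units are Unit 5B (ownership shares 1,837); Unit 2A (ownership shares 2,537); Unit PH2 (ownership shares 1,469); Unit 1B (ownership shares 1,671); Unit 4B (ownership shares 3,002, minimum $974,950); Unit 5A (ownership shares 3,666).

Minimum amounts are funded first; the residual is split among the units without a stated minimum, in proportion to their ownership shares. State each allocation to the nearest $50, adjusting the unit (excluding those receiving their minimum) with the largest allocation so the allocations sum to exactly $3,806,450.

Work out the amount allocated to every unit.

Unit 5B: $465,250 · Unit 2A: $642,550 · Unit PH2: $372,050 · Unit 1B: $423,200 · Unit 4B: $974,950 · Unit 5A: $928,450

Fund the minimums — Unit 4B $974,950. Remaining pool $2,831,500.
Remaining pool split over remaining ownership shares 11,180: Unit 5B 465,247.36 → $465,250; Unit 2A 642,532.69 → $642,550; Unit PH2 372,045.93 → $372,050; Unit 1B 423,205.41 → $423,200; Unit 5A 928,468.60 → $928,450.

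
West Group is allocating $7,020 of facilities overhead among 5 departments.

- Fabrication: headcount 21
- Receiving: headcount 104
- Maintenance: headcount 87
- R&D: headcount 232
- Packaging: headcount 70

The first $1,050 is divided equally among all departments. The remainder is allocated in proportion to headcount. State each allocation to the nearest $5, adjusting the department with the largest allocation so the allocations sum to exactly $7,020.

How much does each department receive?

$1,050 shared equally gives $210 per department.
Remainder $5,970 by headcount (total 514): Fabrication 243.91 → $245; Receiving 1,207.94 → $1,210; Maintenance 1,010.49 → $1,010; R&D 2,694.63 → $2,695; Packaging 813.04 → $815.
Rounding difference −$5 on remainder applied to R&D.
Totals: Fabrication $210 + $245 = $455; Receiving $210 + $1,210 = $1,420; Maintenance $210 + $1,010 = $1,220; R&D $210 + $2,690 = $2,900; Packaging $210 + $815 = $1,025.

Fabrication: $455 | Receiving: $1,420 | Maintenance: $1,220 | R&D: $2,900 | Packaging: $1,025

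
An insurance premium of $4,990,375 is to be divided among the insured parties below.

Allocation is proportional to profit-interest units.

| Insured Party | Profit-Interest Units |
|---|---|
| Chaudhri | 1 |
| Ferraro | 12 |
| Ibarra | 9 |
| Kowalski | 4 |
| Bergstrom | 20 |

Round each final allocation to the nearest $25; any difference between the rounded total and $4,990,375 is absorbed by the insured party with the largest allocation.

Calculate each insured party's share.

Total profit-interest units = 46.
Raw shares: Chaudhri 1/46 × $4,990,375 = 108,486.41; Ferraro 12/46 × $4,990,375 = 1,301,836.96; Ibarra 9/46 × $4,990,375 = 976,377.72; Kowalski 4/46 × $4,990,375 = 433,945.65; Bergstrom 20/46 × $4,990,375 = 2,169,728.26.
At nearest $25: Chaudhri $108,475; Ferraro $1,301,825; Ibarra $976,375; Kowalski $433,950; Bergstrom $2,169,725. Sum = $4,990,350.
Difference $4,990,375 − $4,990,350 = +$25 applied to largest allocation (Bergstrom): Bergstrom becomes $2,169,750.

Chaudhri: $108,475; Ferraro: $1,301,825; Ibarra: $976,375; Kowalski: $433,950; Bergstrom: $2,169,750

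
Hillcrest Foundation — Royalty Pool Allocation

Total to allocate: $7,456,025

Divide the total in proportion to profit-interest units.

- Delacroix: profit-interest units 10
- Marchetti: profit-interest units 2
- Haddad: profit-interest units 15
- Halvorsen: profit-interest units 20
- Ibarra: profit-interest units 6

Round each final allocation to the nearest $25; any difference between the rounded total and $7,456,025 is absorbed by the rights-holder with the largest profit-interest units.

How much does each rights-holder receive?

Total profit-interest units = 10 + 2 + 15 + 20 + 6 = 53.
Pro-rata amounts: Delacroix 1,406,797.17; Marchetti 281,359.43; Haddad 2,110,195.75; Halvorsen 2,813,594.34; Ibarra 844,078.30.
At nearest $25: Delacroix $1,406,800; Marchetti $281,350; Haddad $2,110,200; Halvorsen $2,813,600; Ibarra $844,075. Sum = $7,456,025.
No rounding difference to absorb.

Delacroix: $1,406,800 | Marchetti: $281,350 | Haddad: $2,110,200 | Halvorsen: $2,813,600 | Ibarra: $844,075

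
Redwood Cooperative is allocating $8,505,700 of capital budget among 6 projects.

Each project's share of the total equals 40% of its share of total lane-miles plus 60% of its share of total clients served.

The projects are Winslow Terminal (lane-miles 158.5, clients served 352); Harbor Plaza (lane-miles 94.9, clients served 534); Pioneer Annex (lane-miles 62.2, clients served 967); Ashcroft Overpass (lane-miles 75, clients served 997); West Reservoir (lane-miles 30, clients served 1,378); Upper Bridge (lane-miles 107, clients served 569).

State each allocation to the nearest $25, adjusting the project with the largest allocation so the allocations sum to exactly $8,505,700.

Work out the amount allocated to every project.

Lane-miles total 527.6; clients served total 4,797.
Combined weights (40% lane-miles + 60% clients served): Winslow Terminal 0.1642; Harbor Plaza 0.1387; Pioneer Annex 0.1681; Ashcroft Overpass 0.1816; West Reservoir 0.1951; Upper Bridge 0.1523.
Raw shares: Winslow Terminal 1,396,587.54; Harbor Plaza 1,180,082.44; Pioneer Annex 1,429,872.23; Ashcroft Overpass 1,544,330.60; West Reservoir 1,659,481.01; Upper Bridge 1,295,346.18.
After rounding ($25): Winslow Terminal $1,396,600; Harbor Plaza $1,180,075; Pioneer Annex $1,429,875; Ashcroft Overpass $1,544,325; West Reservoir $1,659,475; Upper Bridge $1,295,350. Sum = $8,505,700.
Rounded total matches; no reconciliation needed.

Winslow Terminal: $1,396,600 | Harbor Plaza: $1,180,075 | Pioneer Annex: $1,429,875 | Ashcroft Overpass: $1,544,325 | West Reservoir: $1,659,475 | Upper Bridge: $1,295,350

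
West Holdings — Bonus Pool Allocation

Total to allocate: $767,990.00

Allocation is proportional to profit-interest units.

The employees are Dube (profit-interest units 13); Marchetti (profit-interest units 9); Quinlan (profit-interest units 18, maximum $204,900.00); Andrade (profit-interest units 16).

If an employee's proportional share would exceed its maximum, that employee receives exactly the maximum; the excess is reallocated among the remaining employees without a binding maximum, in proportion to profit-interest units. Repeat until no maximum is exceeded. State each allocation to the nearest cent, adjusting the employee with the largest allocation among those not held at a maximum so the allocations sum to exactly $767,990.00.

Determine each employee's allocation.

Total profit-interest units = 56.
Pro-rata shares before constraints: Dube 178,283.3929; Marchetti 123,426.9643; Quinlan 246,853.9286; Andrade 219,425.7143.
Held at cap: Quinlan ($204,900.00); balance $563,090.00 reallocated over remaining profit-interest units 38.
Redistributed shares: Dube 192,636.0526 → $192,636.05; Marchetti 133,363.4211 → $133,363.42; Andrade 237,090.5263 → $237,090.53.

Dube: $192,636.05 · Marchetti: $133,363.42 · Quinlan: $204,900.00 · Andrade: $237,090.53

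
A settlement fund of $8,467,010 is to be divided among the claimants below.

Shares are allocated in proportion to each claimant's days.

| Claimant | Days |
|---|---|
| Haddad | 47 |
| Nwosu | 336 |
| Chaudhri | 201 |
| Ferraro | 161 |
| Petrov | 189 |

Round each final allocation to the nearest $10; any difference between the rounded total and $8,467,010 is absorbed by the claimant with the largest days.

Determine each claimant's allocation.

Combined days = 934.
Proportional shares: Haddad 47/934 × $8,467,010 = 426,070.10; Nwosu 336/934 × $8,467,010 = 3,045,947.92; Chaudhri 201/934 × $8,467,010 = 1,822,129.56; Ferraro 161/934 × $8,467,010 = 1,459,516.71; Petrov 189/934 × $8,467,010 = 1,713,345.71.
At nearest $10: Haddad $426,070; Nwosu $3,045,950; Chaudhri $1,822,130; Ferraro $1,459,520; Petrov $1,713,350. Sum = $8,467,020.
Difference $8,467,010 − $8,467,020 = −$10 applied to largest days (Nwosu): Nwosu becomes $3,045,940.

Haddad: $426,070; Nwosu: $3,045,940; Chaudhri: $1,822,130; Ferraro: $1,459,520; Petrov: $1,713,350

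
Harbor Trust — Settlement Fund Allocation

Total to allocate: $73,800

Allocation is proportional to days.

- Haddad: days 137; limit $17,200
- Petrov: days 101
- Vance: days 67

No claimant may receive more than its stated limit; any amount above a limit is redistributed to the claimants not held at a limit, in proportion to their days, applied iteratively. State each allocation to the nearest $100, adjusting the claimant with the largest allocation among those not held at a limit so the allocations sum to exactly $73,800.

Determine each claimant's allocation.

Sum of days: 305.
Pro-rata shares before constraints: Haddad 33,149.51; Petrov 24,438.69; Vance 16,211.80.
Capped: Haddad ($17,200); residual $56,600 reallocated over remaining days 168.
Redistributed shares: Petrov 34,027.38 → $34,000; Vance 22,572.62 → $22,600.

Haddad: $17,200 · Petrov: $34,000 · Vance: $22,600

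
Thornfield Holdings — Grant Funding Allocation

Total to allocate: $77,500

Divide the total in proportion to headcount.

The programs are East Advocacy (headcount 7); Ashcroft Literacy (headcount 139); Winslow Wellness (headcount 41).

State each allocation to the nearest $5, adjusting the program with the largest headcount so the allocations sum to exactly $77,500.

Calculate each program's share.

East Advocacy: $2,900 | Ashcroft Literacy: $57,610 | Winslow Wellness: $16,990

Combined headcount = 187.
Pro-rata amounts: East Advocacy 7/187 × $77,500 = 2,901.07; Ashcroft Literacy 139/187 × $77,500 = 57,606.95; Winslow Wellness 41/187 × $77,500 = 16,991.98.
At nearest $5: East Advocacy $2,900; Ashcroft Literacy $57,605; Winslow Wellness $16,990. Sum = $77,495.
Difference $77,500 − $77,495 = +$5 applied to largest headcount (Ashcroft Literacy): Ashcroft Literacy becomes $57,610.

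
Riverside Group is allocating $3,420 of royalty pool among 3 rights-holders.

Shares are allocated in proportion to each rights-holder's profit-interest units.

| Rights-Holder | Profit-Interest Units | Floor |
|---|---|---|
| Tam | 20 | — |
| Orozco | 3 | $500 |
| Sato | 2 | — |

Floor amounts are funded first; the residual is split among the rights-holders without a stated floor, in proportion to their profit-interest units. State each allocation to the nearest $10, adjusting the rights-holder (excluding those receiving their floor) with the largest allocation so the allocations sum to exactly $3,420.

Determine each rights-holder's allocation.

Fund the minimums — Orozco $500. Remaining pool $2,920.
Remaining pool split over remaining profit-interest units 22: Tam 2,654.55 → $2,650; Sato 265.45 → $270.

Tam: $2,650 · Orozco: $500 · Sato: $270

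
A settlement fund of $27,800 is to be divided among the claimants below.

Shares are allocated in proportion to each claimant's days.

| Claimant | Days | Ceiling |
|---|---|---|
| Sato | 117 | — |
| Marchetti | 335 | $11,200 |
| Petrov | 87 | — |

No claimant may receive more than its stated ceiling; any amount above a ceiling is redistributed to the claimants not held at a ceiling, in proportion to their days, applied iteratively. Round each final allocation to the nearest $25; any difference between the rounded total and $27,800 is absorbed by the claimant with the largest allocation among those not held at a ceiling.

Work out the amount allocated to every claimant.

Sato: $9,525; Marchetti: $11,200; Petrov: $7,075

Total days = 539.
Unconstrained shares: Sato 6,034.51; Marchetti 17,278.29; Petrov 4,487.20.
Held at cap: Marchetti ($11,200); remaining pool $16,600 reallocated over remaining days 204.
Remaining shares: Sato 9,520.59 → $9,525; Petrov 7,079.41 → $7,075.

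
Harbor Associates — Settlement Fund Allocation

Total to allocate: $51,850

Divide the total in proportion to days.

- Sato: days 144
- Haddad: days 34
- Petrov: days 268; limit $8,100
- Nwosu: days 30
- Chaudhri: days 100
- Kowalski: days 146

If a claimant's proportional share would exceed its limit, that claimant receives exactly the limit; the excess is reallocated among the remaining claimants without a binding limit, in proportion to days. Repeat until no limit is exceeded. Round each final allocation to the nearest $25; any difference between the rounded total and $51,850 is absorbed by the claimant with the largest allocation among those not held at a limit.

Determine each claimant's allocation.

Days total: 722.
Unconstrained shares: Sato 10,341.27; Haddad 2,441.69; Petrov 19,246.26; Nwosu 2,154.43; Chaudhri 7,181.44; Kowalski 10,484.90.
Held at cap: Petrov ($8,100); remaining pool $43,750 reallocated over remaining days 454.
Remaining shares: Sato 13,876.65 → $13,875; Haddad 3,276.43 → $3,275; Nwosu 2,890.97 → $2,900; Chaudhri 9,636.56 → $9,625; Kowalski 14,069.38 → $14,075.

Sato: $13,875 · Haddad: $3,275 · Petrov: $8,100 · Nwosu: $2,900 · Chaudhri: $9,625 · Kowalski: $14,075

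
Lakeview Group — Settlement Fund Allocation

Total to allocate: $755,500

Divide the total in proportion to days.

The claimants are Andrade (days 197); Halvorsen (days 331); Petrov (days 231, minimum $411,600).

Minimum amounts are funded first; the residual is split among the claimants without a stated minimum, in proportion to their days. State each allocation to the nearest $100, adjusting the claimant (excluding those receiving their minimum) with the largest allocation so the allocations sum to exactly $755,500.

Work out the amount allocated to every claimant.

Andrade: $128,300 · Halvorsen: $215,600 · Petrov: $411,600

Guaranteed amounts: Petrov $411,600. Residual $343,900.
Residual split over remaining days 528: Andrade 128,311.17 → $128,300; Halvorsen 215,588.83 → $215,600.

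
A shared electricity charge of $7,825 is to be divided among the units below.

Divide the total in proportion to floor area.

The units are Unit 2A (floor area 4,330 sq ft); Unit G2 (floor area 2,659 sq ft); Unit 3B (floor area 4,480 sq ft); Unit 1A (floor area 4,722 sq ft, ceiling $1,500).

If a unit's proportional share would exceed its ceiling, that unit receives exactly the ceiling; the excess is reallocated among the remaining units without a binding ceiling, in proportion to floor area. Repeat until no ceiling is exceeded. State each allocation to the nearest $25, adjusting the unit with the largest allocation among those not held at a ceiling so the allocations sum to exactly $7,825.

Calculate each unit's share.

Combined floor area = 16,191.
Unconstrained shares: Unit 2A 2,092.66; Unit G2 1,285.08; Unit 3B 2,165.15; Unit 1A 2,282.11.
Capped: Unit 1A ($1,500); balance $6,325 reallocated over remaining floor area 11,469.
Remaining shares: Unit 2A 2,387.94 → $2,400; Unit G2 1,466.40 → $1,475; Unit 3B 2,470.66 → $2,475.
Rounding difference −$25 applied to Unit 3B → $2,450.

Unit 2A: $2,400; Unit G2: $1,475; Unit 3B: $2,450; Unit 1A: $1,500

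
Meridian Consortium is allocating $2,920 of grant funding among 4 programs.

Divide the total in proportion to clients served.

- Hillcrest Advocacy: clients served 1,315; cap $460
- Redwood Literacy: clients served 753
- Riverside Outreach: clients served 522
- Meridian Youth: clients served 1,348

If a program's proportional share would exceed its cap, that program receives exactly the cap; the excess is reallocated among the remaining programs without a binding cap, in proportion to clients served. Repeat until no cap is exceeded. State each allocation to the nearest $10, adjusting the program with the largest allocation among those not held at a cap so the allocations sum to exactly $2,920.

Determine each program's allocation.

Hillcrest Advocacy: $460 | Redwood Literacy: $710 | Riverside Outreach: $490 | Meridian Youth: $1,260

Total clients served = 3,938.
Pro-rata shares before constraints: Hillcrest Advocacy 975.06; Redwood Literacy 558.34; Riverside Outreach 387.06; Meridian Youth 999.53.
Held at cap: Hillcrest Advocacy ($460); remaining pool $2,460 reallocated over remaining clients served 2,623.
Remaining shares: Redwood Literacy 706.21 → $710; Riverside Outreach 489.56 → $490; Meridian Youth 1,264.23 → $1,260.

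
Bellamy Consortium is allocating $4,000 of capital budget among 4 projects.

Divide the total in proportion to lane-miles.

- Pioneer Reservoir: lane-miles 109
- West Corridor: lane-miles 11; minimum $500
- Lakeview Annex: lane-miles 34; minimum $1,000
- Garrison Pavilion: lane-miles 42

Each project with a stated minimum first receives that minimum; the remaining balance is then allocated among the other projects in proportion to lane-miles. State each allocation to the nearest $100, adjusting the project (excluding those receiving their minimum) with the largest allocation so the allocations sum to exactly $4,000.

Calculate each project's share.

Pioneer Reservoir: $1,800 | West Corridor: $500 | Lakeview Annex: $1,000 | Garrison Pavilion: $700

Minimums first: West Corridor $500; Lakeview Annex $1,000. Remaining pool $2,500.
Remaining pool split over remaining lane-miles 151: Pioneer Reservoir 1,804.64 → $1,800; Garrison Pavilion 695.36 → $700.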